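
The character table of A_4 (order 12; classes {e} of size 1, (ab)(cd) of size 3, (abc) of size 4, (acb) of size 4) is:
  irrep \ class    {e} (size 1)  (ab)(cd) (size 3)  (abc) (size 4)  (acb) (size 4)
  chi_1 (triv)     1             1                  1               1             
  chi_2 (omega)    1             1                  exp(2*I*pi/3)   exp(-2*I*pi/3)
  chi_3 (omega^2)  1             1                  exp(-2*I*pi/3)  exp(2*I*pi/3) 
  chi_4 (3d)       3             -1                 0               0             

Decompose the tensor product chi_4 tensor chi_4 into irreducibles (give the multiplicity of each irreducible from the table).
chi_4 tensor chi_4 = chi_1 + chi_2 + chi_3 + 2*chi_4 (all other irreducibles have multiplicity 0).

Why: The character of a tensor product is the pointwise product (chi_4 * chi_4)(C) = chi_4(C) * chi_4(C):
  {e}: (3)*(3), (ab)(cd): (-1)*(-1), (abc): (0)*(0), (acb): (0)*(0)
so (chi_4 * chi_4) takes values
  {e} -> 9, (ab)(cd) -> 1, (abc) -> 0, (acb) -> 0.
Now take the inner product of this character with each irreducible chi from the table, <chi_4*chi_4, chi> = (1/12) sum_C |C| (chi_4*chi_4)(C) conj(chi(C)):
  <chi_4*chi_4, chi_1> = (1/12)[1*(9)*conj(1) + 3*(1)*conj(1) + 4*(0)*conj(1) + 4*(0)*conj(1)]
      = (1/12)[(9) + (3) + (0) + (0)] = 12/12 = 1
  <chi_4*chi_4, chi_2> = (1/12)[1*(9)*conj(1) + 3*(1)*conj(1) + 4*(0)*conj(exp(2*I*pi/3)) + 4*(0)*conj(exp(-2*I*pi/3))]
      = (1/12)[(9) + (3) + (0) + (0)] = 12/12 = 1
  <chi_4*chi_4, chi_3> = (1/12)[1*(9)*conj(1) + 3*(1)*conj(1) + 4*(0)*conj(exp(-2*I*pi/3)) + 4*(0)*conj(exp(2*I*pi/3))]
      = (1/12)[(9) + (3) + (0) + (0)] = 12/12 = 1
  <chi_4*chi_4, chi_4> = (1/12)[1*(9)*conj(3) + 3*(1)*conj(-1) + 4*(0)*conj(0) + 4*(0)*conj(0)]
      = (1/12)[(27) + (-3) + (0) + (0)] = 24/12 = 2
(Exp terms are combined using exp(i*s)*conj(exp(i*t)) = exp(i*(s-t)), and sums of them are collapsed using the identity that for every m > 1 the m distinct m-th roots of unity sum to 0, e.g. 1 + exp(2*I*pi/3) + exp(-2*I*pi/3) = 0.)
Hence the multiplicities are chi_1: 1, chi_2: 1, chi_3: 1, chi_4: 2. Dimension check: dim(chi_4)*dim(chi_4) = 3*3 = 9 and sum (mult * dim) = 1*1 + 1*1 + 1*1 + 2*3 = 9.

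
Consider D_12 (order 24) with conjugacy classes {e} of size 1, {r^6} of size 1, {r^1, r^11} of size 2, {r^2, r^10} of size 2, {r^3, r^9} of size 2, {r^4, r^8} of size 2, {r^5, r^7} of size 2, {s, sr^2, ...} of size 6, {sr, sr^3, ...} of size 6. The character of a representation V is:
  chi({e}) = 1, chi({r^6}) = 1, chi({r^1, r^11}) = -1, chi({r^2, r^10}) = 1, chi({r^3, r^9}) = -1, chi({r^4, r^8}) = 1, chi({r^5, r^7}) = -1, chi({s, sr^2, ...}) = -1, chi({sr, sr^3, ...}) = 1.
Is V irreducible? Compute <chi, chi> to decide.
Irreducible: <chi, chi> = 1.

Derivation: <chi, chi> = (1/|G|) sum_C |C| * |chi(C)|^2 = (1/24)[1*|1|^2 + 1*|1|^2 + 2*|-1|^2 + 2*|1|^2 + 2*|-1|^2 + 2*|1|^2 + 2*|-1|^2 + 6*|-1|^2 + 6*|1|^2]
  = (1/24)[(1) + (1) + (2) + (2) + (2) + (2) + (2) + (6) + (6)] = 24/24 = 1.
A character is irreducible iff <chi, chi> = 1, so this representation is irreducible.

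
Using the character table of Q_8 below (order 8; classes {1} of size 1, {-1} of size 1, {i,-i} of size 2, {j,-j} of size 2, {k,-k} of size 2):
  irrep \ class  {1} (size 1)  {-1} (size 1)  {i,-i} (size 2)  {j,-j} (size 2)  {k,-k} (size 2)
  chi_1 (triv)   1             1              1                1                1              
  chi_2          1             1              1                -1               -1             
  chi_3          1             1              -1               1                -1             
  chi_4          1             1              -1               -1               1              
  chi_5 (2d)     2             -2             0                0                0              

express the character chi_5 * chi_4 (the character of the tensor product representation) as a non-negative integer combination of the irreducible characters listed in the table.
chi_5 tensor chi_4 = chi_5 (all other irreducibles have multiplicity 0).

Justification: The character of a tensor product is the pointwise product (chi_5 * chi_4)(C) = chi_5(C) * chi_4(C):
  {1}: (2)*(1), {-1}: (-2)*(1), {i,-i}: (0)*(-1), {j,-j}: (0)*(-1), {k,-k}: (0)*(1)
so (chi_5 * chi_4) takes values
  {1} -> 2, {-1} -> -2, {i,-i} -> 0, {j,-j} -> 0, {k,-k} -> 0.
Now take the inner product of this character with each irreducible chi from the table, <chi_5*chi_4, chi> = (1/8) sum_C |C| (chi_5*chi_4)(C) conj(chi(C)):
  <chi_5*chi_4, chi_1> = (1/8)[1*(2)*conj(1) + 1*(-2)*conj(1) + 2*(0)*conj(1) + 2*(0)*conj(1) + 2*(0)*conj(1)]
      = (1/8)[(2) + (-2) + (0) + (0) + (0)] = 0/8 = 0
  <chi_5*chi_4, chi_2> = (1/8)[1*(2)*conj(1) + 1*(-2)*conj(1) + 2*(0)*conj(1) + 2*(0)*conj(-1) + 2*(0)*conj(-1)]
      = (1/8)[(2) + (-2) + (0) + (0) + (0)] = 0/8 = 0
  <chi_5*chi_4, chi_3> = (1/8)[1*(2)*conj(1) + 1*(-2)*conj(1) + 2*(0)*conj(-1) + 2*(0)*conj(1) + 2*(0)*conj(-1)]
      = (1/8)[(2) + (-2) + (0) + (0) + (0)] = 0/8 = 0
  <chi_5*chi_4, chi_4> = (1/8)[1*(2)*conj(1) + 1*(-2)*conj(1) + 2*(0)*conj(-1) + 2*(0)*conj(-1) + 2*(0)*conj(1)]
      = (1/8)[(2) + (-2) + (0) + (0) + (0)] = 0/8 = 0
  <chi_5*chi_4, chi_5> = (1/8)[1*(2)*conj(2) + 1*(-2)*conj(-2) + 2*(0)*conj(0) + 2*(0)*conj(0) + 2*(0)*conj(0)]
      = (1/8)[(4) + (4) + (0) + (0) + (0)] = 8/8 = 1
Hence the multiplicities are chi_5: 1. Dimension check: dim(chi_5)*dim(chi_4) = 2*1 = 2 and sum (mult * dim) = 1*2 = 2.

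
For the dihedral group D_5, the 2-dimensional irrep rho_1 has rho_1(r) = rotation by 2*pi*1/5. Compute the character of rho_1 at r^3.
chi_{rho_1}(r^3) = 2*cos(2*pi*1*3/5) = -sqrt(5)/2 - 1/2

Reasoning: rho_1(r^3) is rotation by angle 2*pi*1*3/5, whose trace is 2*cos(2*pi*1*3/5) = -sqrt(5)/2 - 1/2.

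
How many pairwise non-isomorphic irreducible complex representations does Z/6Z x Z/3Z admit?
18

Working: The number of irreducible complex representations of a finite group equals its number of conjugacy classes. Z/6Z x Z/3Z is abelian of order 18, so every element is its own conjugacy class: 18 classes, so Z/6Z x Z/3Z (order 18) has exactly 18 irreducible complex representations.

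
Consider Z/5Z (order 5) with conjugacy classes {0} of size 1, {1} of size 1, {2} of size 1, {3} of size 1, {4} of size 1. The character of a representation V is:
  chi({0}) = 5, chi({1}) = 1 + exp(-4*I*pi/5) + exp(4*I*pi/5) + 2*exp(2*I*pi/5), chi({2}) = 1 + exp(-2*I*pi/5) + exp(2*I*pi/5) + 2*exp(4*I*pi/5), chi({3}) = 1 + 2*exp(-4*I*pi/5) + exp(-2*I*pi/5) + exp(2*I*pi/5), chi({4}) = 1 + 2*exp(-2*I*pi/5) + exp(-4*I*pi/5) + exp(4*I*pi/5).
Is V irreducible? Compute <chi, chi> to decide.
Not irreducible (reducible): <chi, chi> = 7 > 1.

Working: <chi, chi> = (1/|G|) sum_C |C| * |chi(C)|^2 = (1/5)[1*|5|^2 + 1*|1 + exp(-4*I*pi/5) + exp(4*I*pi/5) + 2*exp(2*I*pi/5)|^2 + 1*|1 + exp(-2*I*pi/5) + exp(2*I*pi/5) + 2*exp(4*I*pi/5)|^2 + 1*|1 + 2*exp(-4*I*pi/5) + exp(-2*I*pi/5) + exp(2*I*pi/5)|^2 + 1*|1 + 2*exp(-2*I*pi/5) + exp(-4*I*pi/5) + exp(4*I*pi/5)|^2]
  = (1/5)[(25) + (7 + 5*exp(-2*I*pi/5) + 4*exp(-4*I*pi/5) + 4*exp(4*I*pi/5) + 5*exp(2*I*pi/5)) + (7 + 4*exp(-2*I*pi/5) + 5*exp(-4*I*pi/5) + 5*exp(4*I*pi/5) + 4*exp(2*I*pi/5)) + (7 + 4*exp(-2*I*pi/5) + 5*exp(-4*I*pi/5) + 5*exp(4*I*pi/5) + 4*exp(2*I*pi/5)) + (7 + 5*exp(-2*I*pi/5) + 4*exp(-4*I*pi/5) + 4*exp(4*I*pi/5) + 5*exp(2*I*pi/5))] = 35/5 = 7.
(Exp terms are combined using exp(i*s)*conj(exp(i*t)) = exp(i*(s-t)), and sums of them are collapsed using the identity that for every m > 1 the m distinct m-th roots of unity sum to 0, e.g. 1 + exp(2*I*pi/3) + exp(-2*I*pi/3) = 0.)
A character is irreducible iff <chi, chi> = 1, so this representation is reducible.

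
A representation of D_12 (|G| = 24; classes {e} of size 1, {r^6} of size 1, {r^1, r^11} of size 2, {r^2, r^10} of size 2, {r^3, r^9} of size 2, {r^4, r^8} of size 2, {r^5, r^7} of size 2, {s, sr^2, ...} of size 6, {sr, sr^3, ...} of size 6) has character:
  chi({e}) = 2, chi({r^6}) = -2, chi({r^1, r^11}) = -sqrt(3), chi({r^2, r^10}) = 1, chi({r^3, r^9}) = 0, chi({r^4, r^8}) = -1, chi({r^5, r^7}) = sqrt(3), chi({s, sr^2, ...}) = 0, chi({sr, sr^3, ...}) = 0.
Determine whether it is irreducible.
Irreducible: <chi, chi> = 1.

Solution. <chi, chi> = (1/|G|) sum_C |C| * |chi(C)|^2 = (1/24)[1*|2|^2 + 1*|-2|^2 + 2*|-sqrt(3)|^2 + 2*|1|^2 + 2*|0|^2 + 2*|-1|^2 + 2*|sqrt(3)|^2 + 6*|0|^2 + 6*|0|^2]
  = (1/24)[(4) + (4) + (6) + (2) + (0) + (2) + (6) + (0) + (0)] = 24/24 = 1.
A character is irreducible iff <chi, chi> = 1, so this representation is irreducible.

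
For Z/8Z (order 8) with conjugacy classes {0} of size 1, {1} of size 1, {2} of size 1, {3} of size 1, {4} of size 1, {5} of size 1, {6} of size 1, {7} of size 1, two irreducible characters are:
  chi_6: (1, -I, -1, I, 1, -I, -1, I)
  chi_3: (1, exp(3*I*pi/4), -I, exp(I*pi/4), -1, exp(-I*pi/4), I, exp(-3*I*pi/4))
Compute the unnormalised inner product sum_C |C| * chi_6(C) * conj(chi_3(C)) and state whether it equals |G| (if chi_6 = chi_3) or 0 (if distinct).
Sum = 0; so <chi_6, chi_3> = 0 (distinct irreducibles are orthogonal).

Explanation: Compute term by term over conjugacy classes (|C| * chi_6(C) * conj(chi_3(C))):
  1*(1)*conj(1) + 1*(-I)*conj(exp(3*I*pi/4)) + 1*(-1)*conj(-I) + 1*(I)*conj(exp(I*pi/4)) + 1*(1)*conj(-1) + 1*(-I)*conj(exp(-I*pi/4)) + 1*(-1)*conj(I) + 1*(I)*conj(exp(-3*I*pi/4))
  = (1) + (-exp(-I*pi/4)) + (-I) + (exp(I*pi/4)) + (-1) + (-exp(3*I*pi/4)) + (I) + (exp(-3*I*pi/4))
  = 0.
(Exp terms are combined using exp(i*s)*conj(exp(i*t)) = exp(i*(s-t)), and sums of them are collapsed using the identity that for every m > 1 the m distinct m-th roots of unity sum to 0, e.g. 1 + exp(2*I*pi/3) + exp(-2*I*pi/3) = 0.)
Dividing by |G| = 8 gives 0/8 = 0, matching the row-orthogonality relation <chi_6, chi_3> = [chi_6 = chi_3].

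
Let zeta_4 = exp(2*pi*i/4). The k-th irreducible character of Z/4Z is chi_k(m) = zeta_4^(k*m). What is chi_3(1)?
chi_3(1) = zeta_4^3 = -I

Why: chi_3(1) = zeta_4^(3*1) = zeta_4^3. Since zeta_4^4 = 1, this equals zeta_4^3 = exp(2*pi*i*3/4) = -I.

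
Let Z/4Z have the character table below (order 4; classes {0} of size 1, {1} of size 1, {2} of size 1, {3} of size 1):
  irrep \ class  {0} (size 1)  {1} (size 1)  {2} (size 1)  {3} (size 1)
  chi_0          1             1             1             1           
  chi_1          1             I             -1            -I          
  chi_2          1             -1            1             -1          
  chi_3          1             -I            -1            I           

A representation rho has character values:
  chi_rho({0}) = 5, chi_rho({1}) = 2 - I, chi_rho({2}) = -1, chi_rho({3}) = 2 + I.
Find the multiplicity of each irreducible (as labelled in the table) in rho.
Multiplicities: chi_0: 2, chi_1: 1, chi_2: 0, chi_3: 2.

Proof sketch: Use <chi_rho, chi> = (1/|G|) sum_C |C| * chi_rho(C) * conj(chi(C)) with |G| = 4 for each irreducible chi in the table:
  <chi_rho, chi_0> = (1/4)[1*(5)*conj(1) + 1*(2 - I)*conj(1) + 1*(-1)*conj(1) + 1*(2 + I)*conj(1)]
      = (1/4)[(5) + (2 - I) + (-1) + (2 + I)] = 8/4 = 2
  <chi_rho, chi_1> = (1/4)[1*(5)*conj(1) + 1*(2 - I)*conj(I) + 1*(-1)*conj(-1) + 1*(2 + I)*conj(-I)]
      = (1/4)[(5) + (-1 - 2*I) + (1) + (-1 + 2*I)] = 4/4 = 1
  <chi_rho, chi_2> = (1/4)[1*(5)*conj(1) + 1*(2 - I)*conj(-1) + 1*(-1)*conj(1) + 1*(2 + I)*conj(-1)]
      = (1/4)[(5) + (-2 + I) + (-1) + (-2 - I)] = 0/4 = 0
  <chi_rho, chi_3> = (1/4)[1*(5)*conj(1) + 1*(2 - I)*conj(-I) + 1*(-1)*conj(-1) + 1*(2 + I)*conj(I)]
      = (1/4)[(5) + (1 + 2*I) + (1) + (1 - 2*I)] = 8/4 = 2
(Exp terms are combined using exp(i*s)*conj(exp(i*t)) = exp(i*(s-t)), and sums of them are collapsed using the identity that for every m > 1 the m distinct m-th roots of unity sum to 0, e.g. 1 + exp(2*I*pi/3) + exp(-2*I*pi/3) = 0.)
Dimension check: dim(rho) = sum (mult * dim) = 2*1 + 1*1 + 0*1 + 2*1 = 5 = chi_rho(e) = 5.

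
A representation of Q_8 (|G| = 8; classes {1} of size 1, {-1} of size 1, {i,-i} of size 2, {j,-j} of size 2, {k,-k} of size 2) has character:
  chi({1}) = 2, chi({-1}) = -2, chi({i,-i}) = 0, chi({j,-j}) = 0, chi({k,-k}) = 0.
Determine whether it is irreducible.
Irreducible: <chi, chi> = 1.

Solution. <chi, chi> = (1/|G|) sum_C |C| * |chi(C)|^2 = (1/8)[1*|2|^2 + 1*|-2|^2 + 2*|0|^2 + 2*|0|^2 + 2*|0|^2]
  = (1/8)[(4) + (4) + (0) + (0) + (0)] = 8/8 = 1.
A character is irreducible iff <chi, chi> = 1, so this representation is irreducible.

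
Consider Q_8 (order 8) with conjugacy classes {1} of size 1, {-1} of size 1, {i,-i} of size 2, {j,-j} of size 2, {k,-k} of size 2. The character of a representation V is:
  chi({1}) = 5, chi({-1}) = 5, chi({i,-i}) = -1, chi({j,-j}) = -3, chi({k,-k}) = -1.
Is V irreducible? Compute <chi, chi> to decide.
Not irreducible (reducible): <chi, chi> = 9 > 1.

Reasoning: <chi, chi> = (1/|G|) sum_C |C| * |chi(C)|^2 = (1/8)[1*|5|^2 + 1*|5|^2 + 2*|-1|^2 + 2*|-3|^2 + 2*|-1|^2]
  = (1/8)[(25) + (25) + (2) + (18) + (2)] = 72/8 = 9.
A character is irreducible iff <chi, chi> = 1, so this representation is reducible.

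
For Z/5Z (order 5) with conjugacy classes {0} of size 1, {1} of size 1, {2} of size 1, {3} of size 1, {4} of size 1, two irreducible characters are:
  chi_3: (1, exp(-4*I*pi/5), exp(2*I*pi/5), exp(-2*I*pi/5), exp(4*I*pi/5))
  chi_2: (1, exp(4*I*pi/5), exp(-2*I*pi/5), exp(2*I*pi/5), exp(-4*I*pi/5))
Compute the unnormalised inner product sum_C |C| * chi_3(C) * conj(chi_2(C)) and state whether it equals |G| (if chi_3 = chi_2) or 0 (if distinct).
Sum = 0; so <chi_3, chi_2> = 0 (distinct irreducibles are orthogonal).

Why: Compute term by term over conjugacy classes (|C| * chi_3(C) * conj(chi_2(C))):
  1*(1)*conj(1) + 1*(exp(-4*I*pi/5))*conj(exp(4*I*pi/5)) + 1*(exp(2*I*pi/5))*conj(exp(-2*I*pi/5)) + 1*(exp(-2*I*pi/5))*conj(exp(2*I*pi/5)) + 1*(exp(4*I*pi/5))*conj(exp(-4*I*pi/5))
  = (1) + (exp(2*I*pi/5)) + (exp(4*I*pi/5)) + (exp(-4*I*pi/5)) + (exp(-2*I*pi/5))
  = 0.
(Exp terms are combined using exp(i*s)*conj(exp(i*t)) = exp(i*(s-t)), and sums of them are collapsed using the identity that for every m > 1 the m distinct m-th roots of unity sum to 0, e.g. 1 + exp(2*I*pi/3) + exp(-2*I*pi/3) = 0.)
Dividing by |G| = 5 gives 0/5 = 0, matching the row-orthogonality relation <chi_3, chi_2> = [chi_3 = chi_2].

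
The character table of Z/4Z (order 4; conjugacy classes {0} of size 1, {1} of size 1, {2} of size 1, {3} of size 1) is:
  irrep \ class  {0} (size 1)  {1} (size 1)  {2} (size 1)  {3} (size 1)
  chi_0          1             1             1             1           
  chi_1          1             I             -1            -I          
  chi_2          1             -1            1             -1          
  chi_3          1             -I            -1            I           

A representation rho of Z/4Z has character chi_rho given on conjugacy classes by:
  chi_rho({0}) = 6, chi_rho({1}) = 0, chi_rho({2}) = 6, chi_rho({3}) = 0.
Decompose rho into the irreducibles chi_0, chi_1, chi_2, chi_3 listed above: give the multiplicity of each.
Multiplicities: chi_0: 3, chi_1: 0, chi_2: 3, chi_3: 0.

Explanation: Use <chi_rho, chi> = (1/|G|) sum_C |C| * chi_rho(C) * conj(chi(C)) with |G| = 4 for each irreducible chi in the table:
  <chi_rho, chi_0> = (1/4)[1*(6)*conj(1) + 1*(0)*conj(1) + 1*(6)*conj(1) + 1*(0)*conj(1)]
      = (1/4)[(6) + (0) + (6) + (0)] = 12/4 = 3
  <chi_rho, chi_1> = (1/4)[1*(6)*conj(1) + 1*(0)*conj(I) + 1*(6)*conj(-1) + 1*(0)*conj(-I)]
      = (1/4)[(6) + (0) + (-6) + (0)] = 0/4 = 0
  <chi_rho, chi_2> = (1/4)[1*(6)*conj(1) + 1*(0)*conj(-1) + 1*(6)*conj(1) + 1*(0)*conj(-1)]
      = (1/4)[(6) + (0) + (6) + (0)] = 12/4 = 3
  <chi_rho, chi_3> = (1/4)[1*(6)*conj(1) + 1*(0)*conj(-I) + 1*(6)*conj(-1) + 1*(0)*conj(I)]
      = (1/4)[(6) + (0) + (-6) + (0)] = 0/4 = 0
(Exp terms are combined using exp(i*s)*conj(exp(i*t)) = exp(i*(s-t)), and sums of them are collapsed using the identity that for every m > 1 the m distinct m-th roots of unity sum to 0, e.g. 1 + exp(2*I*pi/3) + exp(-2*I*pi/3) = 0.)
Dimension check: dim(rho) = sum (mult * dim) = 3*1 + 0*1 + 3*1 + 0*1 = 6 = chi_rho(e) = 6.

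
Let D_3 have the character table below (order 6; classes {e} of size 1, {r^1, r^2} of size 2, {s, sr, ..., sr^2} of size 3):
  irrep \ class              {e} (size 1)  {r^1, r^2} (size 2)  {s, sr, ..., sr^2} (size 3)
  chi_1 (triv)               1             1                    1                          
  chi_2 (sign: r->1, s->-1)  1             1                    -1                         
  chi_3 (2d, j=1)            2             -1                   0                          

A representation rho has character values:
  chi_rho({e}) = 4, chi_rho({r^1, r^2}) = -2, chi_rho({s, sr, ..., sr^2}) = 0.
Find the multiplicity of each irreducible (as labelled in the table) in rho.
Multiplicities: chi_1: 0, chi_2: 0, chi_3: 2.

Derivation: Use <chi_rho, chi> = (1/|G|) sum_C |C| * chi_rho(C) * conj(chi(C)) with |G| = 6 for each irreducible chi in the table:
  <chi_rho, chi_1> = (1/6)[1*(4)*conj(1) + 2*(-2)*conj(1) + 3*(0)*conj(1)]
      = (1/6)[(4) + (-4) + (0)] = 0/6 = 0
  <chi_rho, chi_2> = (1/6)[1*(4)*conj(1) + 2*(-2)*conj(1) + 3*(0)*conj(-1)]
      = (1/6)[(4) + (-4) + (0)] = 0/6 = 0
  <chi_rho, chi_3> = (1/6)[1*(4)*conj(2) + 2*(-2)*conj(-1) + 3*(0)*conj(0)]
      = (1/6)[(8) + (4) + (0)] = 12/6 = 2
Dimension check: dim(rho) = sum (mult * dim) = 0*1 + 0*1 + 2*2 = 4 = chi_rho(e) = 4.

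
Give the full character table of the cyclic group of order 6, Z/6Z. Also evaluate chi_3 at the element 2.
Character table of Z/6Z (irreps indexed chi_0,...,chi_5 with chi_k(m) = zeta_6^(k*m), zeta_6 = exp(2*pi*i/6)):
  irrep \ class  {0} (size 1)  {1} (size 1)    {2} (size 1)    {3} (size 1)  {4} (size 1)    {5} (size 1)  
  chi_0          1             1               1               1             1               1             
  chi_1          1             exp(I*pi/3)     exp(2*I*pi/3)   -1            exp(-2*I*pi/3)  exp(-I*pi/3)  
  chi_2          1             exp(2*I*pi/3)   exp(-2*I*pi/3)  1             exp(2*I*pi/3)   exp(-2*I*pi/3)
  chi_3          1             -1              1               -1            1               -1            
  chi_4          1             exp(-2*I*pi/3)  exp(2*I*pi/3)   1             exp(-2*I*pi/3)  exp(2*I*pi/3) 
  chi_5          1             exp(-I*pi/3)    exp(-2*I*pi/3)  -1            exp(2*I*pi/3)   exp(I*pi/3)   

Spot check: chi_3(2) = zeta_6^(3*2) = zeta_6^6 = 1.

Why: Z/6Z is abelian, so all 6 irreducible complex representations are 1-dimensional. They are given by chi_k(m) = zeta_6^(k*m) for k = 0,...,5. Row orthogonality: sum_m chi_k(m) conj(chi_l(m)) = 6 * [k = l].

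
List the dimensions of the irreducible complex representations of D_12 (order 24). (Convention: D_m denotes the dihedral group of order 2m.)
Dimensions: 1, 1, 1, 1, 2, 2, 2, 2, 2

There are 9 irreducibles (= number of conjugacy classes). Their dimensions d_i satisfy sum d_i^2 = |G| = 24: 1 + 1 + 1 + 1 + 4 + 4 + 4 + 4 + 4 = 24.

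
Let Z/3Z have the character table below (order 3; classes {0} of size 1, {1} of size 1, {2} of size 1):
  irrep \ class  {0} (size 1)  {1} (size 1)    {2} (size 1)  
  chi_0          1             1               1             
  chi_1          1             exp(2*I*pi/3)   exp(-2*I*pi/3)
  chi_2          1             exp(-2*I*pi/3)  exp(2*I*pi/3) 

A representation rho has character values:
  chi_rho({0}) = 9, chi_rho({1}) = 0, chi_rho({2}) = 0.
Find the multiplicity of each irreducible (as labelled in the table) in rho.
Multiplicities: chi_0: 3, chi_1: 3, chi_2: 3.

Reasoning: Use <chi_rho, chi> = (1/|G|) sum_C |C| * chi_rho(C) * conj(chi(C)) with |G| = 3 for each irreducible chi in the table:
  <chi_rho, chi_0> = (1/3)[1*(9)*conj(1) + 1*(0)*conj(1) + 1*(0)*conj(1)]
      = (1/3)[(9) + (0) + (0)] = 9/3 = 3
  <chi_rho, chi_1> = (1/3)[1*(9)*conj(1) + 1*(0)*conj(exp(2*I*pi/3)) + 1*(0)*conj(exp(-2*I*pi/3))]
      = (1/3)[(9) + (0) + (0)] = 9/3 = 3
  <chi_rho, chi_2> = (1/3)[1*(9)*conj(1) + 1*(0)*conj(exp(-2*I*pi/3)) + 1*(0)*conj(exp(2*I*pi/3))]
      = (1/3)[(9) + (0) + (0)] = 9/3 = 3
(Exp terms are combined using exp(i*s)*conj(exp(i*t)) = exp(i*(s-t)), and sums of them are collapsed using the identity that for every m > 1 the m distinct m-th roots of unity sum to 0, e.g. 1 + exp(2*I*pi/3) + exp(-2*I*pi/3) = 0.)
Dimension check: dim(rho) = sum (mult * dim) = 3*1 + 3*1 + 3*1 = 9 = chi_rho(e) = 9.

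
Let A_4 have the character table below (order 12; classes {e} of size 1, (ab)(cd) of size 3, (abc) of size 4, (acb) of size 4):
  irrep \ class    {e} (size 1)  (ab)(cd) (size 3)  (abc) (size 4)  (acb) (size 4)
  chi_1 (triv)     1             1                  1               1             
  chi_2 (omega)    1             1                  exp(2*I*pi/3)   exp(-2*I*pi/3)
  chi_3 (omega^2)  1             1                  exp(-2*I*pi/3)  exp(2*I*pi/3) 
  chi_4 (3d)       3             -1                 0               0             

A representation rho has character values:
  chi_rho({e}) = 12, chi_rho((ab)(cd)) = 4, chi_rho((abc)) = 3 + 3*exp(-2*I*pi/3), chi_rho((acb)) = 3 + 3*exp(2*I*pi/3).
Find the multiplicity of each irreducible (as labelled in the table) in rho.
Multiplicities: chi_1: 3, chi_2: 0, chi_3: 3, chi_4: 2.

Working: Use <chi_rho, chi> = (1/|G|) sum_C |C| * chi_rho(C) * conj(chi(C)) with |G| = 12 for each irreducible chi in the table:
  <chi_rho, chi_1> = (1/12)[1*(12)*conj(1) + 3*(4)*conj(1) + 4*(3 + 3*exp(-2*I*pi/3))*conj(1) + 4*(3 + 3*exp(2*I*pi/3))*conj(1)]
      = (1/12)[(12) + (12) + (12 + 12*exp(-2*I*pi/3)) + (12 + 12*exp(2*I*pi/3))] = 36/12 = 3
  <chi_rho, chi_2> = (1/12)[1*(12)*conj(1) + 3*(4)*conj(1) + 4*(3 + 3*exp(-2*I*pi/3))*conj(exp(2*I*pi/3)) + 4*(3 + 3*exp(2*I*pi/3))*conj(exp(-2*I*pi/3))]
      = (1/12)[(12) + (12) + (-12) + (-12)] = 0/12 = 0
  <chi_rho, chi_3> = (1/12)[1*(12)*conj(1) + 3*(4)*conj(1) + 4*(3 + 3*exp(-2*I*pi/3))*conj(exp(-2*I*pi/3)) + 4*(3 + 3*exp(2*I*pi/3))*conj(exp(2*I*pi/3))]
      = (1/12)[(12) + (12) + (12 + 12*exp(2*I*pi/3)) + (12 + 12*exp(-2*I*pi/3))] = 36/12 = 3
  <chi_rho, chi_4> = (1/12)[1*(12)*conj(3) + 3*(4)*conj(-1) + 4*(3 + 3*exp(-2*I*pi/3))*conj(0) + 4*(3 + 3*exp(2*I*pi/3))*conj(0)]
      = (1/12)[(36) + (-12) + (0) + (0)] = 24/12 = 2
(Exp terms are combined using exp(i*s)*conj(exp(i*t)) = exp(i*(s-t)), and sums of them are collapsed using the identity that for every m > 1 the m distinct m-th roots of unity sum to 0, e.g. 1 + exp(2*I*pi/3) + exp(-2*I*pi/3) = 0.)
Dimension check: dim(rho) = sum (mult * dim) = 3*1 + 0*1 + 3*1 + 2*3 = 12 = chi_rho(e) = 12.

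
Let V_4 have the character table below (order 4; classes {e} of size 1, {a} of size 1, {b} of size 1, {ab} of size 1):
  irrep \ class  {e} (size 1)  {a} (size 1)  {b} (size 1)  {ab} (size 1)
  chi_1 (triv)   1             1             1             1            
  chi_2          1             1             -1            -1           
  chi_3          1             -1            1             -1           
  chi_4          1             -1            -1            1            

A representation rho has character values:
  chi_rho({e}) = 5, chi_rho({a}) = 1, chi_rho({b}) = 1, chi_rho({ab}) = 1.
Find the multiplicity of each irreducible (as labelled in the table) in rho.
Multiplicities: chi_1: 2, chi_2: 1, chi_3: 1, chi_4: 1.

Proof sketch: Use <chi_rho, chi> = (1/|G|) sum_C |C| * chi_rho(C) * conj(chi(C)) with |G| = 4 for each irreducible chi in the table:
  <chi_rho, chi_1> = (1/4)[1*(5)*conj(1) + 1*(1)*conj(1) + 1*(1)*conj(1) + 1*(1)*conj(1)]
      = (1/4)[(5) + (1) + (1) + (1)] = 8/4 = 2
  <chi_rho, chi_2> = (1/4)[1*(5)*conj(1) + 1*(1)*conj(1) + 1*(1)*conj(-1) + 1*(1)*conj(-1)]
      = (1/4)[(5) + (1) + (-1) + (-1)] = 4/4 = 1
  <chi_rho, chi_3> = (1/4)[1*(5)*conj(1) + 1*(1)*conj(-1) + 1*(1)*conj(1) + 1*(1)*conj(-1)]
      = (1/4)[(5) + (-1) + (1) + (-1)] = 4/4 = 1
  <chi_rho, chi_4> = (1/4)[1*(5)*conj(1) + 1*(1)*conj(-1) + 1*(1)*conj(-1) + 1*(1)*conj(1)]
      = (1/4)[(5) + (-1) + (-1) + (1)] = 4/4 = 1
Dimension check: dim(rho) = sum (mult * dim) = 2*1 + 1*1 + 1*1 + 1*1 = 5 = chi_rho(e) = 5.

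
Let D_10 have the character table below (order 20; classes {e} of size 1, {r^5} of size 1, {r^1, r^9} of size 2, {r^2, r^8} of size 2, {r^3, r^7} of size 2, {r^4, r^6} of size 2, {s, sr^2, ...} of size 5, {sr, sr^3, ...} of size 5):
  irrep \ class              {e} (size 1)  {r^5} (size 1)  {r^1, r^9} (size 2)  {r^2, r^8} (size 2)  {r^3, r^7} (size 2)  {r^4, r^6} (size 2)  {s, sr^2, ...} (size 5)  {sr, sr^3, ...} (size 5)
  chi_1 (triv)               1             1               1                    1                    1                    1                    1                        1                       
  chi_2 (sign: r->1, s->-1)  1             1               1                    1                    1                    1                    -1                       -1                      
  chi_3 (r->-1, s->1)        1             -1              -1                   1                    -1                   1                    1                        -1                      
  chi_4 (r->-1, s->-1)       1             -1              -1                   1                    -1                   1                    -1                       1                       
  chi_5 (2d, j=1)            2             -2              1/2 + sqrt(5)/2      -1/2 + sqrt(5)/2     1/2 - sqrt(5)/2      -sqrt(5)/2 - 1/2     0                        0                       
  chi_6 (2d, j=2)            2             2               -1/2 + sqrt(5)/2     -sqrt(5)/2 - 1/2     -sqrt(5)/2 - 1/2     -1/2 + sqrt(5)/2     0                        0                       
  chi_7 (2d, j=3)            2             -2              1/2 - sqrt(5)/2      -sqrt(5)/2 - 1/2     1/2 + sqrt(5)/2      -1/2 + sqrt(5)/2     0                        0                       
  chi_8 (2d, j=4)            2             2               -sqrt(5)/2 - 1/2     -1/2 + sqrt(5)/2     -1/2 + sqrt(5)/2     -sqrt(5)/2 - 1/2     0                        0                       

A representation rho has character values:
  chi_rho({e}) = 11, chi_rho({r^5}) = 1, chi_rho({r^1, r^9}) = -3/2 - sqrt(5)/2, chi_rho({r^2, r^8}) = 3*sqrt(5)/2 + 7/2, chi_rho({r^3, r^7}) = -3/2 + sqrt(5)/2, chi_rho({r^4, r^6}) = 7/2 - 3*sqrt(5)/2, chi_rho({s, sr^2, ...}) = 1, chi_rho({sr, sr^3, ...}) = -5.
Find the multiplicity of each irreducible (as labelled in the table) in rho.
Multiplicities: chi_1: 0, chi_2: 2, chi_3: 3, chi_4: 0, chi_5: 1, chi_6: 0, chi_7: 0, chi_8: 2.

Reasoning: Use <chi_rho, chi> = (1/|G|) sum_C |C| * chi_rho(C) * conj(chi(C)) with |G| = 20 for each irreducible chi in the table:
  <chi_rho, chi_1> = (1/20)[1*(11)*conj(1) + 1*(1)*conj(1) + 2*(-3/2 - sqrt(5)/2)*conj(1) + 2*(3*sqrt(5)/2 + 7/2)*conj(1) + 2*(-3/2 + sqrt(5)/2)*conj(1) + 2*(7/2 - 3*sqrt(5)/2)*conj(1) + 5*(1)*conj(1) + 5*(-5)*conj(1)]
      = (1/20)[(11) + (1) + (-3 - sqrt(5)) + (3*sqrt(5) + 7) + (-3 + sqrt(5)) + (7 - 3*sqrt(5)) + (5) + (-25)] = 0/20 = 0
  <chi_rho, chi_2> = (1/20)[1*(11)*conj(1) + 1*(1)*conj(1) + 2*(-3/2 - sqrt(5)/2)*conj(1) + 2*(3*sqrt(5)/2 + 7/2)*conj(1) + 2*(-3/2 + sqrt(5)/2)*conj(1) + 2*(7/2 - 3*sqrt(5)/2)*conj(1) + 5*(1)*conj(-1) + 5*(-5)*conj(-1)]
      = (1/20)[(11) + (1) + (-3 - sqrt(5)) + (3*sqrt(5) + 7) + (-3 + sqrt(5)) + (7 - 3*sqrt(5)) + (-5) + (25)] = 40/20 = 2
  <chi_rho, chi_3> = (1/20)[1*(11)*conj(1) + 1*(1)*conj(-1) + 2*(-3/2 - sqrt(5)/2)*conj(-1) + 2*(3*sqrt(5)/2 + 7/2)*conj(1) + 2*(-3/2 + sqrt(5)/2)*conj(-1) + 2*(7/2 - 3*sqrt(5)/2)*conj(1) + 5*(1)*conj(1) + 5*(-5)*conj(-1)]
      = (1/20)[(11) + (-1) + (sqrt(5) + 3) + (3*sqrt(5) + 7) + (3 - sqrt(5)) + (7 - 3*sqrt(5)) + (5) + (25)] = 60/20 = 3
  <chi_rho, chi_4> = (1/20)[1*(11)*conj(1) + 1*(1)*conj(-1) + 2*(-3/2 - sqrt(5)/2)*conj(-1) + 2*(3*sqrt(5)/2 + 7/2)*conj(1) + 2*(-3/2 + sqrt(5)/2)*conj(-1) + 2*(7/2 - 3*sqrt(5)/2)*conj(1) + 5*(1)*conj(-1) + 5*(-5)*conj(1)]
      = (1/20)[(11) + (-1) + (sqrt(5) + 3) + (3*sqrt(5) + 7) + (3 - sqrt(5)) + (7 - 3*sqrt(5)) + (-5) + (-25)] = 0/20 = 0
  <chi_rho, chi_5> = (1/20)[1*(11)*conj(2) + 1*(1)*conj(-2) + 2*(-3/2 - sqrt(5)/2)*conj(1/2 + sqrt(5)/2) + 2*(3*sqrt(5)/2 + 7/2)*conj(-1/2 + sqrt(5)/2) + 2*(-3/2 + sqrt(5)/2)*conj(1/2 - sqrt(5)/2) + 2*(7/2 - 3*sqrt(5)/2)*conj(-sqrt(5)/2 - 1/2) + 5*(1)*conj(0) + 5*(-5)*conj(0)]
      = (1/20)[(22) + (-2) + (-2*sqrt(5) - 4) + (4 + 2*sqrt(5)) + (-4 + 2*sqrt(5)) + (4 - 2*sqrt(5)) + (0) + (0)] = 20/20 = 1
  <chi_rho, chi_6> = (1/20)[1*(11)*conj(2) + 1*(1)*conj(2) + 2*(-3/2 - sqrt(5)/2)*conj(-1/2 + sqrt(5)/2) + 2*(3*sqrt(5)/2 + 7/2)*conj(-sqrt(5)/2 - 1/2) + 2*(-3/2 + sqrt(5)/2)*conj(-sqrt(5)/2 - 1/2) + 2*(7/2 - 3*sqrt(5)/2)*conj(-1/2 + sqrt(5)/2) + 5*(1)*conj(0) + 5*(-5)*conj(0)]
      = (1/20)[(22) + (2) + (-sqrt(5) - 1) + (-5*sqrt(5) - 11) + (-1 + sqrt(5)) + (-11 + 5*sqrt(5)) + (0) + (0)] = 0/20 = 0
  <chi_rho, chi_7> = (1/20)[1*(11)*conj(2) + 1*(1)*conj(-2) + 2*(-3/2 - sqrt(5)/2)*conj(1/2 - sqrt(5)/2) + 2*(3*sqrt(5)/2 + 7/2)*conj(-sqrt(5)/2 - 1/2) + 2*(-3/2 + sqrt(5)/2)*conj(1/2 + sqrt(5)/2) + 2*(7/2 - 3*sqrt(5)/2)*conj(-1/2 + sqrt(5)/2) + 5*(1)*conj(0) + 5*(-5)*conj(0)]
      = (1/20)[(22) + (-2) + (1 + sqrt(5)) + (-5*sqrt(5) - 11) + (1 - sqrt(5)) + (-11 + 5*sqrt(5)) + (0) + (0)] = 0/20 = 0
  <chi_rho, chi_8> = (1/20)[1*(11)*conj(2) + 1*(1)*conj(2) + 2*(-3/2 - sqrt(5)/2)*conj(-sqrt(5)/2 - 1/2) + 2*(3*sqrt(5)/2 + 7/2)*conj(-1/2 + sqrt(5)/2) + 2*(-3/2 + sqrt(5)/2)*conj(-1/2 + sqrt(5)/2) + 2*(7/2 - 3*sqrt(5)/2)*conj(-sqrt(5)/2 - 1/2) + 5*(1)*conj(0) + 5*(-5)*conj(0)]
      = (1/20)[(22) + (2) + (4 + 2*sqrt(5)) + (4 + 2*sqrt(5)) + (4 - 2*sqrt(5)) + (4 - 2*sqrt(5)) + (0) + (0)] = 40/20 = 2
Dimension check: dim(rho) = sum (mult * dim) = 0*1 + 2*1 + 3*1 + 0*1 + 1*2 + 0*2 + 0*2 + 2*2 = 11 = chi_rho(e) = 11.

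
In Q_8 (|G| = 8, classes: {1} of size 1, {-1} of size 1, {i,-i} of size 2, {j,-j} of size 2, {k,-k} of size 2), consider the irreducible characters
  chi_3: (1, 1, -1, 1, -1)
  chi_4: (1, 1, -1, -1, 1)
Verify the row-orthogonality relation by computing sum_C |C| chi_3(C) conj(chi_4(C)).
Sum = 0; so <chi_3, chi_4> = 0 (distinct irreducibles are orthogonal).

Working: Compute term by term over conjugacy classes (|C| * chi_3(C) * conj(chi_4(C))):
  1*(1)*conj(1) + 1*(1)*conj(1) + 2*(-1)*conj(-1) + 2*(1)*conj(-1) + 2*(-1)*conj(1)
  = (1) + (1) + (2) + (-2) + (-2)
  = 0.
Dividing by |G| = 8 gives 0/8 = 0, matching the row-orthogonality relation <chi_3, chi_4> = [chi_3 = chi_4].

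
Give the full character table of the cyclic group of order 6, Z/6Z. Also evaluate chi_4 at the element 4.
Character table of Z/6Z (irreps indexed chi_0,...,chi_5 with chi_k(m) = zeta_6^(k*m), zeta_6 = exp(2*pi*i/6)):
  irrep \ class  {0} (size 1)  {1} (size 1)    {2} (size 1)    {3} (size 1)  {4} (size 1)    {5} (size 1)  
  chi_0          1             1               1               1             1               1             
  chi_1          1             exp(I*pi/3)     exp(2*I*pi/3)   -1            exp(-2*I*pi/3)  exp(-I*pi/3)  
  chi_2          1             exp(2*I*pi/3)   exp(-2*I*pi/3)  1             exp(2*I*pi/3)   exp(-2*I*pi/3)
  chi_3          1             -1              1               -1            1               -1            
  chi_4          1             exp(-2*I*pi/3)  exp(2*I*pi/3)   1             exp(-2*I*pi/3)  exp(2*I*pi/3) 
  chi_5          1             exp(-I*pi/3)    exp(-2*I*pi/3)  -1            exp(2*I*pi/3)   exp(I*pi/3)   

Spot check: chi_4(4) = zeta_6^(4*4) = zeta_6^16 = exp(-2*I*pi/3).

Why: Z/6Z is abelian, so all 6 irreducible complex representations are 1-dimensional. They are given by chi_k(m) = zeta_6^(k*m) for k = 0,...,5. Row orthogonality: sum_m chi_k(m) conj(chi_l(m)) = 6 * [k = l].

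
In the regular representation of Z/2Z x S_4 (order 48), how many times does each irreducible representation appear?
Each irreducible V_i of dimension d_i appears with multiplicity d_i, i.e. rho_reg = (direct sum over all irreducibles V_i) d_i V_i. The irreducible dimensions for Z/2Z x S_4 are 1, 1, 1, 1, 2, 2, 3, 3, 3, 3: 4 irreducibles of dimension 1, each with multiplicity 1; 2 irreducibles of dimension 2, each with multiplicity 2; 4 irreducibles of dimension 3, each with multiplicity 3. Total dimension 4*1*1 + 2*2*2 + 4*3*3 = 48 = |G|.

Solution. General theorem: in the regular representation of a finite group G, each irreducible appears with multiplicity equal to its dimension. Check: dim(rho_reg) = sum d_i^2 = 1 + 1 + 1 + 1 + 4 + 4 + 9 + 9 + 9 + 9 = 48 = |G|.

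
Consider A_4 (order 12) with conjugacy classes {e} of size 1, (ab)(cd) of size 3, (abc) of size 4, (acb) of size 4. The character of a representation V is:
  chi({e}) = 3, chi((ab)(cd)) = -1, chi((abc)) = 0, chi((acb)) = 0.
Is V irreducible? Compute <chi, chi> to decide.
Irreducible: <chi, chi> = 1.

Argument: <chi, chi> = (1/|G|) sum_C |C| * |chi(C)|^2 = (1/12)[1*|3|^2 + 3*|-1|^2 + 4*|0|^2 + 4*|0|^2]
  = (1/12)[(9) + (3) + (0) + (0)] = 12/12 = 1.
(Exp terms are combined using exp(i*s)*conj(exp(i*t)) = exp(i*(s-t)), and sums of them are collapsed using the identity that for every m > 1 the m distinct m-th roots of unity sum to 0, e.g. 1 + exp(2*I*pi/3) + exp(-2*I*pi/3) = 0.)
A character is irreducible iff <chi, chi> = 1, so this representation is irreducible.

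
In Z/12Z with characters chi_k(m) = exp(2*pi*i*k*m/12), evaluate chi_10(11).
chi_10(11) = zeta_12^110 = exp(I*pi/3)

Working: chi_10(11) = zeta_12^(10*11) = zeta_12^110. Since zeta_12^12 = 1, this equals zeta_12^2 = exp(2*pi*i*2/12) = exp(I*pi/3).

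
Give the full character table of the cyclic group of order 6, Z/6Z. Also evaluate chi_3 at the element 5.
Character table of Z/6Z (irreps indexed chi_0,...,chi_5 with chi_k(m) = zeta_6^(k*m), zeta_6 = exp(2*pi*i/6)):
  irrep \ class  {0} (size 1)  {1} (size 1)    {2} (size 1)    {3} (size 1)  {4} (size 1)    {5} (size 1)  
  chi_0          1             1               1               1             1               1             
  chi_1          1             exp(I*pi/3)     exp(2*I*pi/3)   -1            exp(-2*I*pi/3)  exp(-I*pi/3)  
  chi_2          1             exp(2*I*pi/3)   exp(-2*I*pi/3)  1             exp(2*I*pi/3)   exp(-2*I*pi/3)
  chi_3          1             -1              1               -1            1               -1            
  chi_4          1             exp(-2*I*pi/3)  exp(2*I*pi/3)   1             exp(-2*I*pi/3)  exp(2*I*pi/3) 
  chi_5          1             exp(-I*pi/3)    exp(-2*I*pi/3)  -1            exp(2*I*pi/3)   exp(I*pi/3)   

Spot check: chi_3(5) = zeta_6^(3*5) = zeta_6^15 = -1.

Why: Z/6Z is abelian, so all 6 irreducible complex representations are 1-dimensional. They are given by chi_k(m) = zeta_6^(k*m) for k = 0,...,5. Row orthogonality: sum_m chi_k(m) conj(chi_l(m)) = 6 * [k = l].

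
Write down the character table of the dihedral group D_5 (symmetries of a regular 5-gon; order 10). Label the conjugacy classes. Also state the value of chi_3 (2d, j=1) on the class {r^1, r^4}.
Conjugacy classes: {e} of size 1, {r^1, r^4} of size 2, {r^2, r^3} of size 2, {s, sr, ..., sr^4} of size 5.
Character table:
  irrep \ class              {e} (size 1)  {r^1, r^4} (size 2)  {r^2, r^3} (size 2)  {s, sr, ..., sr^4} (size 5)
  chi_1 (triv)               1             1                    1                    1                          
  chi_2 (sign: r->1, s->-1)  1             1                    1                    -1                         
  chi_3 (2d, j=1)            2             -1/2 + sqrt(5)/2     -sqrt(5)/2 - 1/2     0                          
  chi_4 (2d, j=2)            2             -sqrt(5)/2 - 1/2     -1/2 + sqrt(5)/2     0                          

Spot check: chi_3 (2d, j=1) on {r^1, r^4} = -1/2 + sqrt(5)/2.

Why: D_5 has order 2*5 = 10 with 4 conjugacy classes, hence 4 irreducibles. Sum of squared dims 1 + 1 + 4 + 4 = 10 = |G|. Linear characters come from the abelianisation; the 2-dimensional irreps have character r^k -> 2*cos(2*pi*j*k/5), reflections -> 0.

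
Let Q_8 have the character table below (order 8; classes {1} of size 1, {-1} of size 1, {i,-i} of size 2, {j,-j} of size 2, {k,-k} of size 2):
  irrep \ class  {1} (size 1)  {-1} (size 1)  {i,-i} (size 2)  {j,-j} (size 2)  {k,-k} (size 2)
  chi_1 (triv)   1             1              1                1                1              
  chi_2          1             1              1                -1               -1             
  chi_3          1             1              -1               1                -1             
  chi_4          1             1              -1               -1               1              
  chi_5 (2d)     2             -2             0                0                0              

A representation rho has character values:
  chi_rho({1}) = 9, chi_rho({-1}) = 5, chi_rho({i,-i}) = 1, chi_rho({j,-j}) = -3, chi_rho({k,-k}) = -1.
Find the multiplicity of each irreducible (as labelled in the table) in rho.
Multiplicities: chi_1: 1, chi_2: 3, chi_3: 1, chi_4: 2, chi_5: 1.

Argument: Use <chi_rho, chi> = (1/|G|) sum_C |C| * chi_rho(C) * conj(chi(C)) with |G| = 8 for each irreducible chi in the table:
  <chi_rho, chi_1> = (1/8)[1*(9)*conj(1) + 1*(5)*conj(1) + 2*(1)*conj(1) + 2*(-3)*conj(1) + 2*(-1)*conj(1)]
      = (1/8)[(9) + (5) + (2) + (-6) + (-2)] = 8/8 = 1
  <chi_rho, chi_2> = (1/8)[1*(9)*conj(1) + 1*(5)*conj(1) + 2*(1)*conj(1) + 2*(-3)*conj(-1) + 2*(-1)*conj(-1)]
      = (1/8)[(9) + (5) + (2) + (6) + (2)] = 24/8 = 3
  <chi_rho, chi_3> = (1/8)[1*(9)*conj(1) + 1*(5)*conj(1) + 2*(1)*conj(-1) + 2*(-3)*conj(1) + 2*(-1)*conj(-1)]
      = (1/8)[(9) + (5) + (-2) + (-6) + (2)] = 8/8 = 1
  <chi_rho, chi_4> = (1/8)[1*(9)*conj(1) + 1*(5)*conj(1) + 2*(1)*conj(-1) + 2*(-3)*conj(-1) + 2*(-1)*conj(1)]
      = (1/8)[(9) + (5) + (-2) + (6) + (-2)] = 16/8 = 2
  <chi_rho, chi_5> = (1/8)[1*(9)*conj(2) + 1*(5)*conj(-2) + 2*(1)*conj(0) + 2*(-3)*conj(0) + 2*(-1)*conj(0)]
      = (1/8)[(18) + (-10) + (0) + (0) + (0)] = 8/8 = 1
Dimension check: dim(rho) = sum (mult * dim) = 1*1 + 3*1 + 1*1 + 2*1 + 1*2 = 9 = chi_rho(e) = 9.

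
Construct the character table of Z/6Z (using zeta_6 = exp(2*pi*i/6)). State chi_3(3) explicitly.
Character table of Z/6Z (irreps indexed chi_0,...,chi_5 with chi_k(m) = zeta_6^(k*m), zeta_6 = exp(2*pi*i/6)):
  irrep \ class  {0} (size 1)  {1} (size 1)    {2} (size 1)    {3} (size 1)  {4} (size 1)    {5} (size 1)  
  chi_0          1             1               1               1             1               1             
  chi_1          1             exp(I*pi/3)     exp(2*I*pi/3)   -1            exp(-2*I*pi/3)  exp(-I*pi/3)  
  chi_2          1             exp(2*I*pi/3)   exp(-2*I*pi/3)  1             exp(2*I*pi/3)   exp(-2*I*pi/3)
  chi_3          1             -1              1               -1            1               -1            
  chi_4          1             exp(-2*I*pi/3)  exp(2*I*pi/3)   1             exp(-2*I*pi/3)  exp(2*I*pi/3) 
  chi_5          1             exp(-I*pi/3)    exp(-2*I*pi/3)  -1            exp(2*I*pi/3)   exp(I*pi/3)   

Spot check: chi_3(3) = zeta_6^(3*3) = zeta_6^9 = -1.

Reasoning: Z/6Z is abelian, so all 6 irreducible complex representations are 1-dimensional. They are given by chi_k(m) = zeta_6^(k*m) for k = 0,...,5. Row orthogonality: sum_m chi_k(m) conj(chi_l(m)) = 6 * [k = l].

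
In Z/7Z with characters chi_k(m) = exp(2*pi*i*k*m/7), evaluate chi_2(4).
chi_2(4) = zeta_7^8 = exp(2*I*pi/7)

Solution. chi_2(4) = zeta_7^(2*4) = zeta_7^8. Since zeta_7^7 = 1, this equals zeta_7^1 = exp(2*pi*i*1/7) = exp(2*I*pi/7).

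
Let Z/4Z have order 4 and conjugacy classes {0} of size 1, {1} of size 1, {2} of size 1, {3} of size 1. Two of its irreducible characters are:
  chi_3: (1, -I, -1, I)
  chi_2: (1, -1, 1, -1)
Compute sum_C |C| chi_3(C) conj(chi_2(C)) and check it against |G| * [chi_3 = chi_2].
Sum = 0; so <chi_3, chi_2> = 0 (distinct irreducibles are orthogonal).

Solution. Compute term by term over conjugacy classes (|C| * chi_3(C) * conj(chi_2(C))):
  1*(1)*conj(1) + 1*(-I)*conj(-1) + 1*(-1)*conj(1) + 1*(I)*conj(-1)
  = (1) + (I) + (-1) + (-I)
  = 0.
(Exp terms are combined using exp(i*s)*conj(exp(i*t)) = exp(i*(s-t)), and sums of them are collapsed using the identity that for every m > 1 the m distinct m-th roots of unity sum to 0, e.g. 1 + exp(2*I*pi/3) + exp(-2*I*pi/3) = 0.)
Dividing by |G| = 4 gives 0/4 = 0, matching the row-orthogonality relation <chi_3, chi_2> = [chi_3 = chi_2].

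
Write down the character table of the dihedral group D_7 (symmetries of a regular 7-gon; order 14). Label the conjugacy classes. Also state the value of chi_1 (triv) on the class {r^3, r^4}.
Conjugacy classes: {e} of size 1, {r^1, r^6} of size 2, {r^2, r^5} of size 2, {r^3, r^4} of size 2, {s, sr, ..., sr^6} of size 7.
Character table:
  irrep \ class              {e} (size 1)  {r^1, r^6} (size 2)  {r^2, r^5} (size 2)  {r^3, r^4} (size 2)  {s, sr, ..., sr^6} (size 7)
  chi_1 (triv)               1             1                    1                    1                    1                          
  chi_2 (sign: r->1, s->-1)  1             1                    1                    1                    -1                         
  chi_3 (2d, j=1)            2             2*cos(2*pi/7)        -2*cos(3*pi/7)       -2*cos(pi/7)         0                          
  chi_4 (2d, j=2)            2             -2*cos(3*pi/7)       -2*cos(pi/7)         2*cos(2*pi/7)        0                          
  chi_5 (2d, j=3)            2             -2*cos(pi/7)         2*cos(2*pi/7)        -2*cos(3*pi/7)       0                          

Spot check: chi_1 (triv) on {r^3, r^4} = 1.

Justification: D_7 has order 2*7 = 14 with 5 conjugacy classes, hence 5 irreducibles. Sum of squared dims 1 + 1 + 4 + 4 + 4 = 14 = |G|. Linear characters come from the abelianisation; the 2-dimensional irreps have character r^k -> 2*cos(2*pi*j*k/7), reflections -> 0.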